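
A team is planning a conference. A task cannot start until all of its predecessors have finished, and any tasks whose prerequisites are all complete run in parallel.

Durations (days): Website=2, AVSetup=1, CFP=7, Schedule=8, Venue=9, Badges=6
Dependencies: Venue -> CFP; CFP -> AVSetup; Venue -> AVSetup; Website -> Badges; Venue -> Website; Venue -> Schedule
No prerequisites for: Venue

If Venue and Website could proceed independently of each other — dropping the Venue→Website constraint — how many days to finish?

Before: longest chain Venue→CFP→AVSetup = 9+7+1 = 17, finish 17.
Without Venue→Website, Website's earliest start moves from 9 to 0.
New critical path: Venue→CFP→AVSetup = 9+7+1 = 17 ⇒ 17 days.

17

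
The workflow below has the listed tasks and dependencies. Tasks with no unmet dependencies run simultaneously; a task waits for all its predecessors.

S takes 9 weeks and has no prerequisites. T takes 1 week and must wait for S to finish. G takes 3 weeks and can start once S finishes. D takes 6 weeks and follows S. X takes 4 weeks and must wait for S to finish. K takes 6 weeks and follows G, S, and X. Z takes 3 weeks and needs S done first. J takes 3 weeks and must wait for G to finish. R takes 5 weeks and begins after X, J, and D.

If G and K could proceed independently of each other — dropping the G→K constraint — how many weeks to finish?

20

With the dependency in place, S→G→J→R = 9+3+3+5 = 20 sets the finish at 20 weeks.
Dropping G→K doesn't change K's earliest start (13); another predecessor still binds.
The longest chain is now S→G→J→R = 9+3+3+5 = 20, so the project takes 20 weeks.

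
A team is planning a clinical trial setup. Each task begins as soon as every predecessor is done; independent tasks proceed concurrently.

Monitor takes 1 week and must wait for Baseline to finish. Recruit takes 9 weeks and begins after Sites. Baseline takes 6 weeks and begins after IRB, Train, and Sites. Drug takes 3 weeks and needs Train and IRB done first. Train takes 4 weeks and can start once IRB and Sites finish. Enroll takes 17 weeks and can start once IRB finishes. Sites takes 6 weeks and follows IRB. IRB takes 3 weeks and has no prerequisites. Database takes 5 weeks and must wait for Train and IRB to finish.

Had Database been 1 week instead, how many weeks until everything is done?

20

Actual critical path: IRB→Sites→Train→Baseline→Monitor = 3+6+4+6+1 = 20 ⇒ 20 weeks.
Database is off the critical path — its longest chain is 18 weeks, giving 2 of slack.
No other chain overtakes it, so the finish is 20 weeks.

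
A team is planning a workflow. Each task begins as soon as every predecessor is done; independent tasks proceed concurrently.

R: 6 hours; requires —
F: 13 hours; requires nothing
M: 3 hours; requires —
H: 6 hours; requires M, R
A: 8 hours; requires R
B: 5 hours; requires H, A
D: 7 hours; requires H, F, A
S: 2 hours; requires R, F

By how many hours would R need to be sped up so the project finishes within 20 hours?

1

Current finish: 21 hours; target: 20.
R is on every critical path, so each hour cut from R cuts the finish by one (this holds down to a finish of 20).
Need 21 − 20 = 1 hour off R → R becomes 5 hours, finish becomes 20.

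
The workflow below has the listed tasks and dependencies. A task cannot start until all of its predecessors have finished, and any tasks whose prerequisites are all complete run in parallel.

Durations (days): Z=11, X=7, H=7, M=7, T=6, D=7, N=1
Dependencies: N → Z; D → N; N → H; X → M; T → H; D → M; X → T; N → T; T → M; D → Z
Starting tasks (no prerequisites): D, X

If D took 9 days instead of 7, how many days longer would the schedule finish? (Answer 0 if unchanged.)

The binding path is D→N→T→H = 7+1+6+7 = 21; finish at 21 days.
D lies on that path, so at 9 days the path becomes 23 days.
No other chain overtakes it, so the finish is 23 days.
Change in finish: 23 − 21 = +2 days.

2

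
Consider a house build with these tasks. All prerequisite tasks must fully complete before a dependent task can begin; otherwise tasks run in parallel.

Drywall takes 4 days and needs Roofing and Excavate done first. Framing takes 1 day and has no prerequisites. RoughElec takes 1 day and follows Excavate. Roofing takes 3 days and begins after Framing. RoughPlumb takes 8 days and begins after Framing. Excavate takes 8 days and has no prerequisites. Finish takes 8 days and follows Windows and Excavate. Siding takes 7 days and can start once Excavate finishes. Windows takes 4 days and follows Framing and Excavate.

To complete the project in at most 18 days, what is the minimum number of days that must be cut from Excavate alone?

Current finish: 20 days; target: 18.
Excavate is on every critical path, so each day cut from Excavate cuts the finish by one (this holds down to a finish of 13).
Need 20 − 18 = 2 days off Excavate → Excavate becomes 6 days, finish becomes 18.

2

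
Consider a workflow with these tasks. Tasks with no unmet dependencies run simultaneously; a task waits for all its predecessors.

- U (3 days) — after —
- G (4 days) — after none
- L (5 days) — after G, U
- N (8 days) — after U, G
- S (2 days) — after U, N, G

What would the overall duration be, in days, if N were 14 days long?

The binding path is G→N→S = 4+8+2 = 14; finish at 14 days.
N lies on that path, so at 14 days the path becomes 20 days.
That remains the longest chain; total 20 days.

20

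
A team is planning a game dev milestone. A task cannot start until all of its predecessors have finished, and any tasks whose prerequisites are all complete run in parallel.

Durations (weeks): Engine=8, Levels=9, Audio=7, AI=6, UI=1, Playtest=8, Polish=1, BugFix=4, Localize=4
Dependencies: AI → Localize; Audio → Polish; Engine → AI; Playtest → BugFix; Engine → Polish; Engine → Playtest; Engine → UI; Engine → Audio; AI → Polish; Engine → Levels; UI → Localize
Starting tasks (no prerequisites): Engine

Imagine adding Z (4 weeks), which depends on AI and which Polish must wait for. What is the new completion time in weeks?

20

Originally the schedule takes 20 weeks.
With Z inserted, Polish now waits for max(Engine, AI, Audio, Z).
New critical path: Engine→Playtest→BugFix = 8+8+4 = 20 ⇒ 20 weeks.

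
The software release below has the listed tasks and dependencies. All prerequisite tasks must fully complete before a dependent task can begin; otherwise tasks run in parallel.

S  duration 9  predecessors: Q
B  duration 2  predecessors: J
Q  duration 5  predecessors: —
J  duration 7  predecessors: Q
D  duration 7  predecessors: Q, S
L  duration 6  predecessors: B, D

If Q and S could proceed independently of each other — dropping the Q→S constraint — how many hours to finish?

22

Before: longest chain Q→S→D→L = 5+9+7+6 = 27, finish 27.
Without Q→S, S's earliest start moves from 5 to 0.
After: S→D→L = 9+7+6 = 22 → 22 hours.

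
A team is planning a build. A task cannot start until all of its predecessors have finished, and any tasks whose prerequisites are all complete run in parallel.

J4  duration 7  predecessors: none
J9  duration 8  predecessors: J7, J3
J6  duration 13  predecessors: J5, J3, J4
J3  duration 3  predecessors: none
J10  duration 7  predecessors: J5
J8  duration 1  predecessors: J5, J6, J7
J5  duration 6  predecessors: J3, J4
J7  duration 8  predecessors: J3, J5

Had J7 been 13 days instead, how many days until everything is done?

34

Baseline: J4→J5→J7→J9 = 7+6+8+8 = 29 → 29 days.
Since J7 is critical, the +5 change carries straight to that chain (now 34 days).
No other chain overtakes it, so the finish is 34 days.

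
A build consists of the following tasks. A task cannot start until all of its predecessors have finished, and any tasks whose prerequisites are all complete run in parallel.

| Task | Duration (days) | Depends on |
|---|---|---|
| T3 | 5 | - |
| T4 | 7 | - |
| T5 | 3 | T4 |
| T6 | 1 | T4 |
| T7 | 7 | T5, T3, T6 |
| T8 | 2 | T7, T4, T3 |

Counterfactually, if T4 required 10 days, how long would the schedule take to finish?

22

As given, the longest chain is T4→T5→T7→T8 = 7+3+7+2 = 19, so the finish is 19 days.
Since T4 is critical, the +3 change carries straight to that chain (now 22 days).
The critical path is still T4→T5→T7→T8; finish is now 22 days.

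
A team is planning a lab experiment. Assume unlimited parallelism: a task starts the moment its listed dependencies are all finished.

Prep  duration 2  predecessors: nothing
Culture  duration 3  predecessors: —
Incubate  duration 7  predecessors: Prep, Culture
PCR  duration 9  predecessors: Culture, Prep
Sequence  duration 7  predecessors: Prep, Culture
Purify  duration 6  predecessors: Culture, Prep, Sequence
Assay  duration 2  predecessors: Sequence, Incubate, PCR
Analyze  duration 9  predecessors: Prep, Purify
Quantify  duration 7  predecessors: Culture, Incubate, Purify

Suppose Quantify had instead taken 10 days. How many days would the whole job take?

26

Baseline: Culture→Sequence→Purify→Analyze = 3+7+6+9 = 25 → 25 days.
Quantify is off the critical path — its longest chain is 23 days, giving 2 of slack.
Now Culture→Sequence→Purify→Quantify = 3+7+6+10 = 26 is longest, so the finish becomes 26 days.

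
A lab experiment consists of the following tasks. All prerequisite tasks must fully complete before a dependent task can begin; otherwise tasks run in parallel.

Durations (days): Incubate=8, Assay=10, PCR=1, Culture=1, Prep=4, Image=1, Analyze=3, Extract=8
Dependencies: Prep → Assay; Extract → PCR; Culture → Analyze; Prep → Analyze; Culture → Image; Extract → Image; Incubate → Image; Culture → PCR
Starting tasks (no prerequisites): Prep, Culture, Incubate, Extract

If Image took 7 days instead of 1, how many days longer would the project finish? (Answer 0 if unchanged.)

1

Actual critical path: Prep→Assay = 4+10 = 14 ⇒ 14 days.
Image has 5 days of float (longest path through it is 9).
New critical path: Incubate→Image = 8+7 = 15 ⇒ 15 days.
Change in finish: 15 − 14 = +1 days.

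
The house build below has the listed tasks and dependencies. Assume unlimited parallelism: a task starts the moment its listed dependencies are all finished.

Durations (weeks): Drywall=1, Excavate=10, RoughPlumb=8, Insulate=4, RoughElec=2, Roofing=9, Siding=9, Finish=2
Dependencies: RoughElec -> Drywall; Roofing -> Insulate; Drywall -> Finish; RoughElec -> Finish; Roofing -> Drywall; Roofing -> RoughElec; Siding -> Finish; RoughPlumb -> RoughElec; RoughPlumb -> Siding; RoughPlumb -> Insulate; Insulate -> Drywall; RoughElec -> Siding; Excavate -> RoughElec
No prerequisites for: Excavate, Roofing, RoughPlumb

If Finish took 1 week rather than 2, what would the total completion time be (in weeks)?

22

As given, the longest chain is Excavate→RoughElec→Siding→Finish = 10+2+9+2 = 23, so the finish is 23 weeks.
Finish is on the critical path; changing it to 1 makes that path 22 weeks.
That remains the longest chain; total 22 weeks.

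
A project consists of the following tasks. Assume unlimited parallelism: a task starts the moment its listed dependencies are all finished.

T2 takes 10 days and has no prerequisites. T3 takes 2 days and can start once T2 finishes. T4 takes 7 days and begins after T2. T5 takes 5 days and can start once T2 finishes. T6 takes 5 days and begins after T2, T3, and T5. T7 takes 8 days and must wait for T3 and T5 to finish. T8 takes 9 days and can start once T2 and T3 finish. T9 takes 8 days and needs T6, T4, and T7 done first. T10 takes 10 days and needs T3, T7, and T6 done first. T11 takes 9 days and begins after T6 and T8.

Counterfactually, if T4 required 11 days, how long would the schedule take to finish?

33

Critical path before the change: T2→T5→T7→T10 = 10+5+8+10 = 33 giving 33 days.
The longest path through T4 is only 25 days, so T4 has float 8.
No other chain overtakes it, so the finish is 33 days.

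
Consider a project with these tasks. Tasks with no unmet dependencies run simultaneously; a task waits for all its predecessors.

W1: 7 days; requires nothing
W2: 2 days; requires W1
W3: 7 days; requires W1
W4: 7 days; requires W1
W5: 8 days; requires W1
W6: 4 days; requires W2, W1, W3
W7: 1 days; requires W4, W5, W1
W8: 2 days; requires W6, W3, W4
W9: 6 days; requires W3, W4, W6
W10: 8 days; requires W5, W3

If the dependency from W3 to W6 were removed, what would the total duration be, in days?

With the dependency in place, W1→W3→W6→W9 = 7+7+4+6 = 24 sets the finish at 24 days.
Without W3→W6, W6's earliest start moves from 14 to 9.
After: W1→W5→W10 = 7+8+8 = 23 → 23 days.

23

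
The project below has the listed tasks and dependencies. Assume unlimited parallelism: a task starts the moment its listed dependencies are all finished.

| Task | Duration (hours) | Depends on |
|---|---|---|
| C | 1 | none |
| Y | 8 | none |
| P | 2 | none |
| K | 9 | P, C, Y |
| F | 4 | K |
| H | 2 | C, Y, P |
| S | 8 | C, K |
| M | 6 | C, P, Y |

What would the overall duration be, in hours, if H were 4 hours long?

25

Baseline: Y→K→S = 8+9+8 = 25 → 25 hours.
H has 15 hours of float (longest path through it is 10).
That remains the longest chain; total 25 hours.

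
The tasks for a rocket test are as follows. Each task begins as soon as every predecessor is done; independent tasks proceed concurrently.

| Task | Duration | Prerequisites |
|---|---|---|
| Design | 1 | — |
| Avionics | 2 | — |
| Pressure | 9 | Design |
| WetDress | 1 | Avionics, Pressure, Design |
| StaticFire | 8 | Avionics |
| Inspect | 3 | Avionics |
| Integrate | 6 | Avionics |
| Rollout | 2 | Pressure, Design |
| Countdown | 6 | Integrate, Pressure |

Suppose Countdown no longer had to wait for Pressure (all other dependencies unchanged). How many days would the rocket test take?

14

Original critical path: Design→Pressure→Countdown = 1+9+6 = 16 ⇒ 16 days.
Without Pressure→Countdown, Countdown's earliest start moves from 10 to 8.
After: Avionics→Integrate→Countdown = 2+6+6 = 14 → 14 days.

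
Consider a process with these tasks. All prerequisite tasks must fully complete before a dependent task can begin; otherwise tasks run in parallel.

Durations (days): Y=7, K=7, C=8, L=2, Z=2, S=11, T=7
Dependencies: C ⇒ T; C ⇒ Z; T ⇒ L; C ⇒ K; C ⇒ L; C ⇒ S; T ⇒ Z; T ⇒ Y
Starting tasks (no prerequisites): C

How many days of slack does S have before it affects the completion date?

3

Critical path: C→T→Y = 8+7+7 = 22, so the finish is 22 days.
Longest path through S: 19 days (earliest finish 19, latest finish 22).
Float = 22 − 19 = 3.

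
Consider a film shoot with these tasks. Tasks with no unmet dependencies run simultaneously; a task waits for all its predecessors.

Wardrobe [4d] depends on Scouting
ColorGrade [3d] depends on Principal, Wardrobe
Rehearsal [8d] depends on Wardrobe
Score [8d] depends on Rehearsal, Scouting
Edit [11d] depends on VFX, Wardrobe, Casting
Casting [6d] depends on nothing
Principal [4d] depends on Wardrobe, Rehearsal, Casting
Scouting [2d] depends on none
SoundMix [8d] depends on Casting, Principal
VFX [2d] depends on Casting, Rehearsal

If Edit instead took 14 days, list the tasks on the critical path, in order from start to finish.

Scouting, Wardrobe, Rehearsal, VFX, Edit

Critical path before the change: Scouting→Wardrobe→Rehearsal→VFX→Edit = 2+4+8+2+11 = 27 giving 27 days.
Edit lies on that path, so at 14 days the path becomes 30 days.
That remains the longest chain; total 30 days.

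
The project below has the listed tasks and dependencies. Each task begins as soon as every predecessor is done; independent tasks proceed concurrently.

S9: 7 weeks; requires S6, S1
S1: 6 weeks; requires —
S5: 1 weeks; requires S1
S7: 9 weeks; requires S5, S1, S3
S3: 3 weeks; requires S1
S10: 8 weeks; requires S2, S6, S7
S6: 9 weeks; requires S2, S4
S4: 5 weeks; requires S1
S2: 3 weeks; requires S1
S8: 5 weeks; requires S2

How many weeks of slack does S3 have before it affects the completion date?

The longest chain is S1→S4→S6→S10 = 6+5+9+8 = 28; overall finish 28 weeks.
Longest path through S3: 26 weeks (earliest finish 9, latest finish 11).
Slack of S3 = 8 − 6 = 2 weeks.

2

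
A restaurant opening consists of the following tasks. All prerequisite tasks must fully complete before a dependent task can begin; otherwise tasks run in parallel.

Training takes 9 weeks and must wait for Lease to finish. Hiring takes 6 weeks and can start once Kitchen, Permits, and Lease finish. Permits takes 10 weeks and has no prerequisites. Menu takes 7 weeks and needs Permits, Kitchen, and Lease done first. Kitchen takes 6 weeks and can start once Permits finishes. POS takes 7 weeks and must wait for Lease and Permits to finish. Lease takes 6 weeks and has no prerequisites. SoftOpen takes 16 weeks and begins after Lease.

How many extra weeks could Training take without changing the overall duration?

8

Permits→Kitchen→Menu = 10+6+7 = 23 sets the makespan at 23 weeks.
The longest chain containing Training totals 15 weeks.
Float = 23 − 15 = 8.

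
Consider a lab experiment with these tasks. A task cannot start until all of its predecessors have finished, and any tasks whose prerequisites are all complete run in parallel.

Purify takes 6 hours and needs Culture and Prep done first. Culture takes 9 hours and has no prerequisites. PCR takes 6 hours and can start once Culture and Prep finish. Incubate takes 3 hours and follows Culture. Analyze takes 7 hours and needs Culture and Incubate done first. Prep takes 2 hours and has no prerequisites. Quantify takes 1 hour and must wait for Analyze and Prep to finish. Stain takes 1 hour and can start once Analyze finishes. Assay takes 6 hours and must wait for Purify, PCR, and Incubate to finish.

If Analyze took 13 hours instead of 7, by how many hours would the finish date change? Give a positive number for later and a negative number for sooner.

5

The binding path is Culture→PCR→Assay = 9+6+6 = 21; finish at 21 hours.
The longest path through Analyze is only 20 hours, so Analyze has float 1.
New critical path: Culture→Incubate→Analyze→Stain = 9+3+13+1 = 26 ⇒ 26 hours.
Change in finish: 26 − 21 = +5 hours.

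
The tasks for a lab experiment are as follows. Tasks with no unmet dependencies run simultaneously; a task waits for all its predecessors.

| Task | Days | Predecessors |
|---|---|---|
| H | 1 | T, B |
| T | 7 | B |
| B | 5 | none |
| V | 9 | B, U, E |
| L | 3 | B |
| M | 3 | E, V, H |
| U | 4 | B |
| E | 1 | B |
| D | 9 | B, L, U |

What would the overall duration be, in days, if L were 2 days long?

21

Actual critical path: B→U→V→M = 5+4+9+3 = 21 ⇒ 21 days.
L is off the critical path — its longest chain is 17 days, giving 4 of slack.
That remains the longest chain; total 21 days.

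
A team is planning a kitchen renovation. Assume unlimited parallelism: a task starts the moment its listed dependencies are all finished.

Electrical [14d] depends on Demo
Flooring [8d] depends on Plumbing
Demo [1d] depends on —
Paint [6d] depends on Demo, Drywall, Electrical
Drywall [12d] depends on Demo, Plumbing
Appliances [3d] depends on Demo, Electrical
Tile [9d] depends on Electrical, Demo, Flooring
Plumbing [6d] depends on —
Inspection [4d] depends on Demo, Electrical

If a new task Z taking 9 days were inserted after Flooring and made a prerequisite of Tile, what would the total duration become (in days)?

32

Originally the kitchen renovation takes 24 days.
With Z inserted, Tile now waits for max(Electrical, Demo, Flooring, Z).
New critical path: Plumbing→Flooring→Z→Tile = 6+8+9+9 = 32 ⇒ 32 days.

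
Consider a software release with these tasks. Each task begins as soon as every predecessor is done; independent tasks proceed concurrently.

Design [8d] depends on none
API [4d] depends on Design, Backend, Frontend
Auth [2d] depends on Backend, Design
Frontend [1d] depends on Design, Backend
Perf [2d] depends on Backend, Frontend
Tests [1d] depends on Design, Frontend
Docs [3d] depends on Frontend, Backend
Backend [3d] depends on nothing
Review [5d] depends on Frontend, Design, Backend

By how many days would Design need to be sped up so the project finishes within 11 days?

Current finish: 14 days; target: 11.
Design is on every critical path, so each day cut from Design cuts the finish by one (this holds down to a finish of 9).
Need 14 − 11 = 3 days off Design → Design becomes 5 days, finish becomes 11.

3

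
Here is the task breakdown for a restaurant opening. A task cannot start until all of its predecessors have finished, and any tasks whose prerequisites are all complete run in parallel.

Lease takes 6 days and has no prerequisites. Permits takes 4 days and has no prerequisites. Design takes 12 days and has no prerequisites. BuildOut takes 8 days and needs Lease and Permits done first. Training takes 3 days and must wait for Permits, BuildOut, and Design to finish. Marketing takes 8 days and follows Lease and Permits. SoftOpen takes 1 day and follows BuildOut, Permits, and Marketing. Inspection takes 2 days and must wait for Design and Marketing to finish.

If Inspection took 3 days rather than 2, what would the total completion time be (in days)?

Actual critical path: Lease→BuildOut→Training = 6+8+3 = 17 ⇒ 17 days.
Inspection is off the critical path — its longest chain is 16 days, giving 1 of slack.
That remains the longest chain; total 17 days.

17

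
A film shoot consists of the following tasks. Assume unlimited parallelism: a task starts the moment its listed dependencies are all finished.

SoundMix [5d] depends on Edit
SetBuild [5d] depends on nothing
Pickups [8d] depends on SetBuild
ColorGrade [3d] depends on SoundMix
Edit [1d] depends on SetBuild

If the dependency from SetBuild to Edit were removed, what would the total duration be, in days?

13

Before: longest chain SetBuild→Edit→SoundMix→ColorGrade = 5+1+5+3 = 14, finish 14.
Without SetBuild→Edit, Edit's earliest start moves from 5 to 0.
After: SetBuild→Pickups = 5+8 = 13 → 13 days.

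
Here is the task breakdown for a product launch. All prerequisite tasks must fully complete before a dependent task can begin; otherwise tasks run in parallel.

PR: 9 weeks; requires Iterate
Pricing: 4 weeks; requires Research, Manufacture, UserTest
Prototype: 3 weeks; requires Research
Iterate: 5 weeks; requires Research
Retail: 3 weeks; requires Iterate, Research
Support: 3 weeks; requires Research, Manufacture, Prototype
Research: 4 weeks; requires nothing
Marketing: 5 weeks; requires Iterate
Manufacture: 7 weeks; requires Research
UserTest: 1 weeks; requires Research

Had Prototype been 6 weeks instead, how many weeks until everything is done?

Baseline: Research→Iterate→PR = 4+5+9 = 18 → 18 weeks.
Prototype is off the critical path — its longest chain is 10 weeks, giving 8 of slack.
That remains the longest chain; total 18 weeks.

18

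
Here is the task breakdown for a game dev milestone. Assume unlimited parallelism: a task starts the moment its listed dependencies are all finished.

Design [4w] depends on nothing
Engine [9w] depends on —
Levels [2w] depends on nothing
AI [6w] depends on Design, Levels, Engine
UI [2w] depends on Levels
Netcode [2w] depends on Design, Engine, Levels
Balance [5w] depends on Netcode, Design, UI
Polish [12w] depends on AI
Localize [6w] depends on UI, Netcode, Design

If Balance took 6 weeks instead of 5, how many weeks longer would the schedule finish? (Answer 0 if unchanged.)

Critical path before the change: Engine→AI→Polish = 9+6+12 = 27 giving 27 weeks.
Balance has 11 weeks of float (longest path through it is 16).
That remains the longest chain; total 27 weeks.
Change in finish: 27 − 27 = +0 weeks.

0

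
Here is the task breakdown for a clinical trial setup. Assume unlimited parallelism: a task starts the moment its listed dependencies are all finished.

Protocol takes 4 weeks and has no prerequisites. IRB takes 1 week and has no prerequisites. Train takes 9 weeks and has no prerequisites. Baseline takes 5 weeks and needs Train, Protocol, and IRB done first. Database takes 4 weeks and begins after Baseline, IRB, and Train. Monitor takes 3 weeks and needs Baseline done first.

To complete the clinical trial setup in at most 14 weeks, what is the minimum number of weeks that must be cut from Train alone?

Current finish: 18 weeks; target: 14.
Train is on every critical path, so each week cut from Train cuts the finish by one (this holds down to a finish of 13).
Need 18 − 14 = 4 weeks off Train → Train becomes 5 weeks, finish becomes 14.

4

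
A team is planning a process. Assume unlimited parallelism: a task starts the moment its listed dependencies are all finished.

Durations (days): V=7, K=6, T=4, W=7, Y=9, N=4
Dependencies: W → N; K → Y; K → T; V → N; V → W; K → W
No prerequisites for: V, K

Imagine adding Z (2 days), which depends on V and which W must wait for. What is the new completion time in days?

Originally the project takes 18 days.
With Z inserted, W now waits for max(K, V, Z).
New critical path: V→Z→W→N = 7+2+7+4 = 20 ⇒ 20 days.

20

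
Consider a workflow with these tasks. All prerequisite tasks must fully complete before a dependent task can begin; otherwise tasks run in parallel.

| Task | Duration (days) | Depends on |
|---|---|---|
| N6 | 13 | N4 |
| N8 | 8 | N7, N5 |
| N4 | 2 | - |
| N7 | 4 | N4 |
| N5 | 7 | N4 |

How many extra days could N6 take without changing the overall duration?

2

Critical path: N4→N5→N8 = 2+7+8 = 17, so the finish is 17 days.
Longest path through N6: 15 days (earliest finish 15, latest finish 17).
So N6 can slip 17 − 15 = 2 days.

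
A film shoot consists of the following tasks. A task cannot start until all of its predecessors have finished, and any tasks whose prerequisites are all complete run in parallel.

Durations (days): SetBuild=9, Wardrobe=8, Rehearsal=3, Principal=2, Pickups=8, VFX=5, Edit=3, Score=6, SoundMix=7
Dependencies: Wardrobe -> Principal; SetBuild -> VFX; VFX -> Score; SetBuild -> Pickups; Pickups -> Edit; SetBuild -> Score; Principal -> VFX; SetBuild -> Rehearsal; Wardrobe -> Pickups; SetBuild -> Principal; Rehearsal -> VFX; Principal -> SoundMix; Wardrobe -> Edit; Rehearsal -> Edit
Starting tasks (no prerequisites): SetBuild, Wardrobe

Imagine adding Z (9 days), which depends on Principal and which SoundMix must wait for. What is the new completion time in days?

27

Originally the schedule takes 23 days.
With Z inserted, SoundMix now waits for max(Principal, Z).
New critical path: SetBuild→Principal→Z→SoundMix = 9+2+9+7 = 27 ⇒ 27 days.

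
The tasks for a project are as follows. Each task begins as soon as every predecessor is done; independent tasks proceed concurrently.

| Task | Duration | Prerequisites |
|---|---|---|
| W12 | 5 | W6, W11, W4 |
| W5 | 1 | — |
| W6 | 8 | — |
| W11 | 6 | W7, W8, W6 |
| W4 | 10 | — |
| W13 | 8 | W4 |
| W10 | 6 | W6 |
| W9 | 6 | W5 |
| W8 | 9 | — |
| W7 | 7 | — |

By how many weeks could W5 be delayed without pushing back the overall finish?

Critical path: W8→W11→W12 = 9+6+5 = 20, so the finish is 20 weeks.
W5 finishes as early as 1 and must finish by 14.
So W5 can slip 14 − 1 = 13 weeks.

13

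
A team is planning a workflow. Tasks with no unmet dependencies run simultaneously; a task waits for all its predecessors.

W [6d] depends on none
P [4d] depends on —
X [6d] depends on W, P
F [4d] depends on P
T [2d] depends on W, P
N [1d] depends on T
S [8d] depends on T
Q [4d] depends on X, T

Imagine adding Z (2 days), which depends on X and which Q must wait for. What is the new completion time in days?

Originally the plan takes 16 days.
With Z inserted, Q now waits for max(X, T, Z).
New critical path: W→X→Z→Q = 6+6+2+4 = 18 ⇒ 18 days.

18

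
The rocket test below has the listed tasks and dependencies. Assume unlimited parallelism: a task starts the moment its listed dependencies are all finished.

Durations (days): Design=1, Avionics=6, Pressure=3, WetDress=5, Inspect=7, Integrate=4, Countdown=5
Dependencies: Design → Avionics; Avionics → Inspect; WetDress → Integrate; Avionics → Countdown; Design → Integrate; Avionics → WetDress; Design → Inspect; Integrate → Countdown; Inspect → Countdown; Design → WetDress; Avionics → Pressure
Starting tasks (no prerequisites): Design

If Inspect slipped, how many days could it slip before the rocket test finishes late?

2

Design→Avionics→WetDress→Integrate→Countdown = 1+6+5+4+5 = 21 sets the makespan at 21 days.
Inspect finishes as early as 14 and must finish by 16.
Float = 21 − 19 = 2.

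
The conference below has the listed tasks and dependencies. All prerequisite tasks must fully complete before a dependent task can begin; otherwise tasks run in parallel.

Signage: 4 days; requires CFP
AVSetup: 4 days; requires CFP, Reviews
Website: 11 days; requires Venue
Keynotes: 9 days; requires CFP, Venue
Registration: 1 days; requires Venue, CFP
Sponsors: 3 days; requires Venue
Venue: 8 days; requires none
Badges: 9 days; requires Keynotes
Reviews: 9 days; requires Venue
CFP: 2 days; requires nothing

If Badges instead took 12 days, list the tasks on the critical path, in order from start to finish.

Venue, Keynotes, Badges

The binding path is Venue→Keynotes→Badges = 8+9+9 = 26; finish at 26 days.
Badges is on the critical path; changing it to 12 makes that path 29 days.
That remains the longest chain; total 29 days.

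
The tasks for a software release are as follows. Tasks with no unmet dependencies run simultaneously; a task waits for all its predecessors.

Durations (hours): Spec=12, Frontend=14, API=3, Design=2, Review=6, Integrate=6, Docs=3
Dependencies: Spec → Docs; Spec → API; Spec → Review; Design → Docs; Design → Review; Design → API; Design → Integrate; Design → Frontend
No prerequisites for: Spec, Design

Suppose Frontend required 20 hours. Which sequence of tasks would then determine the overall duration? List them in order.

The binding path is Spec→Review = 12+6 = 18; finish at 18 hours.
Frontend is off the critical path — its longest chain is 16 hours, giving 2 of slack.
New critical path: Design→Frontend = 2+20 = 22 ⇒ 22 hours.

Design, Frontend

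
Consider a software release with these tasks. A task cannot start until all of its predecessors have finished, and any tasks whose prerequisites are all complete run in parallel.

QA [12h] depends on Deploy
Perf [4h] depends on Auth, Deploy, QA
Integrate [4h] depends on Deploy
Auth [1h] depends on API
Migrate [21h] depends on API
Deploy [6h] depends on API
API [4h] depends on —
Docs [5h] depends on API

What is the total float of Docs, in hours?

17

Critical path: API→Deploy→QA→Perf = 4+6+12+4 = 26, so the finish is 26 hours.
The longest chain containing Docs totals 9 hours.
Float = 26 − 9 = 17.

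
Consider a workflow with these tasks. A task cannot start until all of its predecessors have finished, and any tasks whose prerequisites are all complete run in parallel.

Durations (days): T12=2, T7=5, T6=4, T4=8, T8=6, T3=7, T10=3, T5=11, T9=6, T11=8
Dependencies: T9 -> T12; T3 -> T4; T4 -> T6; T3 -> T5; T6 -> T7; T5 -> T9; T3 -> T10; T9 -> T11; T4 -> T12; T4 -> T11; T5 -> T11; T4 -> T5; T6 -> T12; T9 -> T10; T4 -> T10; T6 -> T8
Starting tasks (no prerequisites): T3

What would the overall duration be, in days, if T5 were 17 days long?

Critical path before the change: T3→T4→T5→T9→T11 = 7+8+11+6+8 = 40 giving 40 days.
T5 is on the critical path; changing it to 17 makes that path 46 days.
The critical path is still T3→T4→T5→T9→T11; finish is now 46 days.

46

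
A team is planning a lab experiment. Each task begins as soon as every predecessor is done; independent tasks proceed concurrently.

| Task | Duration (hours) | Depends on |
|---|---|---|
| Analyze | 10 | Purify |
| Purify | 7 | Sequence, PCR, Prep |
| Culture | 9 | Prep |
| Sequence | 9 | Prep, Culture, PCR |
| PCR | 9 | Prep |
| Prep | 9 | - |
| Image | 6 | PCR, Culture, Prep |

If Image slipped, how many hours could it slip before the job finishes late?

20

The longest chain is Prep→Culture→Sequence→Purify→Analyze = 9+9+9+7+10 = 44; overall finish 44 hours.
Longest path through Image: 24 hours (earliest finish 24, latest finish 44).
Slack of Image = 38 − 18 = 20 hours.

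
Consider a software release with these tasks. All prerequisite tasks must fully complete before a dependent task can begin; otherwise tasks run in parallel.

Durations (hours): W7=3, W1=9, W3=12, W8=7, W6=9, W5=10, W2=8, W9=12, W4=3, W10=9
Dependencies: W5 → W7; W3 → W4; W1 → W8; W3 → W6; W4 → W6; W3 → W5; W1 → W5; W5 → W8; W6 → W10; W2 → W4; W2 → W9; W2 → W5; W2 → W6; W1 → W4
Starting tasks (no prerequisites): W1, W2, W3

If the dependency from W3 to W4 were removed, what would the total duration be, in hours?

30

With the dependency in place, W3→W4→W6→W10 = 12+3+9+9 = 33 sets the finish at 33 hours.
Without W3→W4, W4's earliest start moves from 12 to 9.
The longest chain is now W1→W4→W6→W10 = 9+3+9+9 = 30, so the software release takes 30 hours.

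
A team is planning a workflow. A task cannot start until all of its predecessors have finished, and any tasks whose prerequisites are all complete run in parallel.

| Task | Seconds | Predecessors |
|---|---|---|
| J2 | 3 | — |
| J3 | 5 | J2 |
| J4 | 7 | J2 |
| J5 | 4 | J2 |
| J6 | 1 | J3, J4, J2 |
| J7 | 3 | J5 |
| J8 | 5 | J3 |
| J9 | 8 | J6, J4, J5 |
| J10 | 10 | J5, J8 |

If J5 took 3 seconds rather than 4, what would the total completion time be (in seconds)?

23

Actual critical path: J2→J3→J8→J10 = 3+5+5+10 = 23 ⇒ 23 seconds.
J5 is off the critical path — its longest chain is 17 seconds, giving 6 of slack.
The critical path is still J2→J3→J8→J10; finish is now 23 seconds.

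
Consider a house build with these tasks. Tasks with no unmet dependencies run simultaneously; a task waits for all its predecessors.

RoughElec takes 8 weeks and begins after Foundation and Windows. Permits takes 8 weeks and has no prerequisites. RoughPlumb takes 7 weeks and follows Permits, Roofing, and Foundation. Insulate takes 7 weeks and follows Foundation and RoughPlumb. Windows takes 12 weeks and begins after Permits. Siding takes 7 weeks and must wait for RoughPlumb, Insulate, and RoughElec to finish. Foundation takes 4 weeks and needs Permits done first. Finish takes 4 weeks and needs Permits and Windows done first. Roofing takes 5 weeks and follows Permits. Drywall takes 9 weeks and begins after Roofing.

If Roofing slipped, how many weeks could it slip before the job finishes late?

Permits→Windows→RoughElec→Siding = 8+12+8+7 = 35 sets the makespan at 35 weeks.
Roofing finishes as early as 13 and must finish by 14.
Float = 35 − 34 = 1.

1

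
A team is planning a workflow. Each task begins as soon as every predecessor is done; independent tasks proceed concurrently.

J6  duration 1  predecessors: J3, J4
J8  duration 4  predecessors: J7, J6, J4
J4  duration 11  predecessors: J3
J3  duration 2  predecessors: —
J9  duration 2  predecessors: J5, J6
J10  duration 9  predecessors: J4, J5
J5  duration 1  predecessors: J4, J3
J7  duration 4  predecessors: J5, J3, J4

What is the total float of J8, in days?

Critical path: J3→J4→J5→J10 = 2+11+1+9 = 23, so the finish is 23 days.
Longest path through J8: 22 days (earliest finish 22, latest finish 23).
Slack of J8 = 19 − 18 = 1 day.

1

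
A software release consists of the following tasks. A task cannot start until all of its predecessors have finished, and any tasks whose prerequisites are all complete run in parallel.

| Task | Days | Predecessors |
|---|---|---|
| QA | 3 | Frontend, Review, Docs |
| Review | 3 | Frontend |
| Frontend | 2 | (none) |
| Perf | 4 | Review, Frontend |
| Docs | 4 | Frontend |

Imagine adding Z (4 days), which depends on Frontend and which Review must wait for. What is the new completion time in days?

13

Originally the schedule takes 9 days.
With Z inserted, Review now waits for max(Frontend, Z).
New critical path: Frontend→Z→Review→Perf = 2+4+3+4 = 13 ⇒ 13 days.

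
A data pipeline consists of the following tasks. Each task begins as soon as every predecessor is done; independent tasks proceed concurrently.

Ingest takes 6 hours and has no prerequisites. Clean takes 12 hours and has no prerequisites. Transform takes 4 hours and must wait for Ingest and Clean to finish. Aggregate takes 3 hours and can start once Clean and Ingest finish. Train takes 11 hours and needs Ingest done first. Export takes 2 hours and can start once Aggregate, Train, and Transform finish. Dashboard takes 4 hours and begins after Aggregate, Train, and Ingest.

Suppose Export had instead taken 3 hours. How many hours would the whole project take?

Baseline: Ingest→Train→Dashboard = 6+11+4 = 21 → 21 hours.
The longest path through Export is only 19 hours, so Export has float 2.
No other chain overtakes it, so the finish is 21 hours.

21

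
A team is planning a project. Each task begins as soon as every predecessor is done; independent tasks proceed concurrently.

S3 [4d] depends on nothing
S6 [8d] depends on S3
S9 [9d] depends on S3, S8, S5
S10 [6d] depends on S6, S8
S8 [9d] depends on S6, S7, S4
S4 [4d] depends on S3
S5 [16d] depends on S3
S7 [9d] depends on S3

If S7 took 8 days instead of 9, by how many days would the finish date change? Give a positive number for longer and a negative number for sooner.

-1

Actual critical path: S3→S7→S8→S9 = 4+9+9+9 = 31 ⇒ 31 days.
S7 is on the critical path; changing it to 8 makes that path 30 days.
Now S3→S6→S8→S9 = 4+8+9+9 = 30 is longest, so the finish becomes 30 days.
Change in finish: 30 − 31 = -1 days.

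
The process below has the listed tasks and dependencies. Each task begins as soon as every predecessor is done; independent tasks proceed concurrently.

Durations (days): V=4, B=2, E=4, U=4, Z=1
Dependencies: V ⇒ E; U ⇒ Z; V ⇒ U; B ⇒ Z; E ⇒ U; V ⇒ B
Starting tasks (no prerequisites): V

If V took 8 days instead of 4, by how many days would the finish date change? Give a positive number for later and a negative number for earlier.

As given, the longest chain is V→E→U→Z = 4+4+4+1 = 13, so the finish is 13 days.
Since V is critical, the +4 change carries straight to that chain (now 17 days).
That remains the longest chain; total 17 days.
Change in finish: 17 − 13 = +4 days.

4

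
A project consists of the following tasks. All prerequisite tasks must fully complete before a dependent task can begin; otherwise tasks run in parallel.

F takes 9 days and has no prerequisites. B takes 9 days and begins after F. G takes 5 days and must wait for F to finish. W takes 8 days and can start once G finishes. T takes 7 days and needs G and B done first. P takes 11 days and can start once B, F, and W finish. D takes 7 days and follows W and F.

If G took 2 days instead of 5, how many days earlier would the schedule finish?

3

Actual critical path: F→G→W→P = 9+5+8+11 = 33 ⇒ 33 days.
G is on the critical path; changing it to 2 makes that path 30 days.
That remains the longest chain; total 30 days.
Change in finish: 30 − 33 = -3 days.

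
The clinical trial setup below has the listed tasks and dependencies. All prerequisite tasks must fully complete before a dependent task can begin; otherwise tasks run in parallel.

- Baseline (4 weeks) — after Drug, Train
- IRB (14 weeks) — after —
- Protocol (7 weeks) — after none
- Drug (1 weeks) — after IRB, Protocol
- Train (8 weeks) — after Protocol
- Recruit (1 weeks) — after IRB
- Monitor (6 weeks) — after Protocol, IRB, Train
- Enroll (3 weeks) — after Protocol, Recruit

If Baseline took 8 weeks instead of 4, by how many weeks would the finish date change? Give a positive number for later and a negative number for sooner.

The binding path is Protocol→Train→Monitor = 7+8+6 = 21; finish at 21 weeks.
The longest path through Baseline is only 19 weeks, so Baseline has float 2.
The binding chain switches to Protocol→Train→Baseline = 7+8+8 = 23; finish 23 weeks.
Change in finish: 23 − 21 = +2 weeks.

2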